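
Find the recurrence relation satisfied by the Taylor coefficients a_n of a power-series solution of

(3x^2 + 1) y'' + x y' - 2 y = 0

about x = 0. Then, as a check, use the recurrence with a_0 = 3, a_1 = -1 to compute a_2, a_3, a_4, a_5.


Substitute y = sum_n a_n x^n.
(1 + 3 x^2) y'' contributes (n+2)(n+1) a_{n+2} + 3 n(n-1) a_n at x^n.
x y'(x) contributes n a_n at x^n.
-2 y(x) contributes -2 a_n at x^n.
Matching x^n: (n+2)(n+1) a_{n+2} + (3 n(n-1) + n - 2) a_n = 0.
Thus a_{n+2} = (-3 n(n-1) - n + 2) / ((n+1)(n+2)) * a_n.

Check with a_0 = 3, a_1 = -1 (apply the recurrence for n = 0, 1, 2, 3): a_0 = 3, a_1 = -1, a_2 = 3, a_3 = -1/6, a_4 = -3/2, a_5 = 19/120.

a_(n+2) = (-3 n(n-1) - n + 2) / ((n+1)(n+2)) * a_n; check: a_0 = 3, a_1 = -1, a_2 = 3, a_3 = -1/6, a_4 = -3/2, a_5 = 19/120


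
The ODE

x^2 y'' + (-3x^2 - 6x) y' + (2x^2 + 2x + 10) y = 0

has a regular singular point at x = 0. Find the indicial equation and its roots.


Divide by x^2 to reach normal form y'' + P_1(x) y' + P_2(x) y = 0 with P_1(x) = -3 - 6/x and P_2(x) = 2 + 2/x + 10/x^2.
x = 0 is a singular point because the y'-coefficient -3 - 6/x has a pole at x = 0 and the y-coefficient 2 + 2/x + 10/x^2 has a pole at x = 0.
It is a regular singular point because x P_1(x) = p(x) = -3x - 6 and x^2 P_2(x) = q(x) = 2x^2 + 2x + 10 are polynomials, hence analytic at x = 0.
p(0) = -6,  q(0) = 10.
Indicial equation: r(r-1) + p(0) r + q(0) = 0, i.e. r^2 + (p(0) - 1) r + q(0) = 0, i.e. r^2 - 7 r + 10 = 0.
Discriminant: (-7)^2 - 4(10) = 9, so r = (7 ± 3)/2.
Solving: r_1 = 5, r_2 = 2.

indicial: r^2 - 7 r + 10 = 0; roots r_1 = 5, r_2 = 2


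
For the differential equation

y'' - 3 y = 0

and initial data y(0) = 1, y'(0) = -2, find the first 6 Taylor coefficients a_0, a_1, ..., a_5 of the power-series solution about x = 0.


Ansatz: y(x) = sum_{n>=0} a_n x^n, so y'(x) = sum_{n>=1} n a_n x^(n-1) and y''(x) = sum_{n>=2} n(n-1) a_n x^(n-2).
Substitute into P(x) y'' + Q(x) y' + R(x) y = 0 with P(x) = 1, Q(x) = 0, R(x) = -3, and match powers of x.
Initial conditions: a_0 = 1, a_1 = -2.
Setting the coefficient of each power of x to zero and solving order by order (substituting the coefficients already found):
  x^0: 2 a_2 - 3 a_0 = 0  ->  2 a_2 = 3 a_0 = 3  ->  a_2 = 3/2
  x^1: 6 a_3 - 3 a_1 = 0  ->  6 a_3 = 3 a_1 = -6  ->  a_3 = -1
  x^2: 12 a_4 - 3 a_2 = 0  ->  12 a_4 = 3 a_2 = 9/2  ->  a_4 = 3/8
  x^3: 20 a_5 - 3 a_3 = 0  ->  20 a_5 = 3 a_3 = -3  ->  a_5 = -3/20
Truncated series: y(x) = 1 - 2 x + (3/2) x^2 - x^3 + (3/8) x^4 - (3/20) x^5 + O(x^6).

a_0 = 1; a_1 = -2; a_2 = 3/2; a_3 = -1; a_4 = 3/8; a_5 = -3/20


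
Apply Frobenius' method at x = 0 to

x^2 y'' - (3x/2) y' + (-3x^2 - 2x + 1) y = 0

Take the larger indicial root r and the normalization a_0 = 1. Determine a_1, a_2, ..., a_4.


Write in Frobenius form y'' + (p(x)/x) y' + (q(x)/x^2) y = 0:
  p(x) = -3/2,  q(x) = -3x^2 - 2x + 1.
Indicial equation: r(r-1) + (-3/2) r + (1) = 0 -> roots r_1 = 2, r_2 = 1/2.
Take r = r_1 = 2. Let y(x) = x^r sum_{n>=0} a_n x^n with a_0 = 1.
Substitute y = x^r sum a_n x^n and match x^{r+n}. The recurrence is
  D(n) a_n - 2 a_{n-1} - 3 a_{n-2} = 0,  where D(n) = (r+n)(r+n-1) + (-3/2)(r+n) + (1).
  a_n = [2 a_{n-1} + 3 a_{n-2}] / D(n).
Since the indicial polynomial factors as (r - r_1)(r - r_2), D(n) = (r_1 + n - r_1)(r_1 + n - r_2) = n(n + 3/2).
Evaluating step by step (a_0 = 1):
  n = 1: D(1) = 1(1 + 3/2) = 5/2; numerator = 2(1) = 2; a_1 = (2)/(5/2) = 4/5
  n = 2: D(2) = 2(2 + 3/2) = 7; numerator = 2(4/5) + 3(1) = 23/5; a_2 = (23/5)/(7) = 23/35
  n = 3: D(3) = 3(3 + 3/2) = 27/2; numerator = 2(23/35) + 3(4/5) = 26/7; a_3 = (26/7)/(27/2) = 52/189
  n = 4: D(4) = 4(4 + 3/2) = 22; numerator = 2(52/189) + 3(23/35) = 2383/945; a_4 = (2383/945)/(22) = 2383/20790

r = 2; a_0 = 1; a_1 = 4/5; a_2 = 23/35; a_3 = 52/189; a_4 = 2383/20790


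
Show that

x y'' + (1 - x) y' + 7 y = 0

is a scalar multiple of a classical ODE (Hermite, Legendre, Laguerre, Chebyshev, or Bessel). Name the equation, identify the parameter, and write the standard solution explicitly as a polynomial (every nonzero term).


The equation is already in a standard form:  x y'' + (1 - x) y' + 7 y = 0.
This matches the Laguerre equation x y'' + (1 - x) y' + n y = 0 with n = 7; the polynomial solution is L_7(x).
With y = sum_k a_k x^k, matching x^k gives (k+1)k a_{k+1} + (k+1) a_{k+1} - k a_k + n a_k = 0, i.e. (k+1)^2 a_{k+1} = (k - n) a_k = (k - 7) a_k. The right side vanishes at k = 7, so the series terminates at degree 7.
Standard normalization L_n(0) = 1 gives a_0 = 1. Work upward with a_{k+1} = (k - 7) a_k / (k+1)^2:
  a_1 = (0 - 7)(1) / 1^2 = -7/1 = -7
  a_2 = (1 - 7)(-7) / 2^2 = 42/4 = 21/2
  a_3 = (2 - 7)(21/2) / 3^2 = (-105/2)/9 = -35/6
  a_4 = (3 - 7)(-35/6) / 4^2 = (70/3)/16 = 35/24
  a_5 = (4 - 7)(35/24) / 5^2 = (-35/8)/25 = -7/40
  a_6 = (5 - 7)(-7/40) / 6^2 = (7/20)/36 = 7/720
  a_7 = (6 - 7)(7/720) / 7^2 = (-7/720)/49 = -1/5040
Hence L_7(x) = -x^7/5040 + 7 x^6/720 - 7 x^5/40 + 35 x^4/24 - 35 x^3/6 + 21 x^2/2 - 7 x + 1.

L_7(x); series = -x^7/5040 + 7 x^6/720 - 7 x^5/40 + 35 x^4/24 - 35 x^3/6 + 21 x^2/2 - 7 x + 1


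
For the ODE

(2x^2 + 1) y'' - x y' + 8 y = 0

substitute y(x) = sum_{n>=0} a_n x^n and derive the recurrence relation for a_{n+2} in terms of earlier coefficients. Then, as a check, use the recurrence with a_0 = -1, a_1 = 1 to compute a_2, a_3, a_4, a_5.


Substitute y = sum_n a_n x^n.
(1 + 2 x^2) y'' contributes (n+2)(n+1) a_{n+2} + 2 n(n-1) a_n at x^n.
-x y'(x) contributes -n a_n at x^n.
8 y(x) contributes 8 a_n at x^n.
Matching x^n: (n+2)(n+1) a_{n+2} + (2 n(n-1) - n + 8) a_n = 0.
Thus a_{n+2} = (-2 n(n-1) + n - 8) / ((n+1)(n+2)) * a_n.

Check with a_0 = -1, a_1 = 1 (apply the recurrence for n = 0, 1, 2, 3): a_0 = -1, a_1 = 1, a_2 = 4, a_3 = -7/6, a_4 = -10/3, a_5 = 119/120.

a_(n+2) = (-2 n(n-1) + n - 8) / ((n+1)(n+2)) * a_n; check: a_0 = -1, a_1 = 1, a_2 = 4, a_3 = -7/6, a_4 = -10/3, a_5 = 119/120


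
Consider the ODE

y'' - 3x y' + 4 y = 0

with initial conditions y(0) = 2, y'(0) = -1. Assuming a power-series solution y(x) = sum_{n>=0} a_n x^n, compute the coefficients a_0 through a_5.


Ansatz: y(x) = sum_{n>=0} a_n x^n, so y'(x) = sum_{n>=1} n a_n x^(n-1) and y''(x) = sum_{n>=2} n(n-1) a_n x^(n-2).
Substitute into P(x) y'' + Q(x) y' + R(x) y = 0 with P(x) = 1, Q(x) = -3x, R(x) = 4, and match powers of x.
Initial conditions: a_0 = 2, a_1 = -1.
Setting the coefficient of each power of x to zero and solving order by order (substituting the coefficients already found):
  x^0: 2 a_2 + 4 a_0 = 0  ->  2 a_2 = -4 a_0 = -8  ->  a_2 = -4
  x^1: 6 a_3 + a_1 = 0  ->  6 a_3 = -a_1 = 1  ->  a_3 = 1/6
  x^2: 12 a_4 - 2 a_2 = 0  ->  12 a_4 = 2 a_2 = -8  ->  a_4 = -2/3
  x^3: 20 a_5 - 5 a_3 = 0  ->  20 a_5 = 5 a_3 = 5/6  ->  a_5 = 1/24
Truncated series: y(x) = 2 - x - 4 x^2 + (1/6) x^3 - (2/3) x^4 + (1/24) x^5 + O(x^6).

a_0 = 2; a_1 = -1; a_2 = -4; a_3 = 1/6; a_4 = -2/3; a_5 = 1/24


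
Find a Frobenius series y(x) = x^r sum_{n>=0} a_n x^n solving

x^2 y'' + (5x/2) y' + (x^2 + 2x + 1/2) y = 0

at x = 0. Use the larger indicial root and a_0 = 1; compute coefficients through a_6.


Write in Frobenius form y'' + (p(x)/x) y' + (q(x)/x^2) y = 0:
  p(x) = 5/2,  q(x) = x^2 + 2x + 1/2.
Indicial equation: r(r-1) + (5/2) r + (1/2) = 0 -> roots r_1 = -1/2, r_2 = -1.
Take r = r_1 = -1/2. Let y(x) = x^r sum_{n>=0} a_n x^n with a_0 = 1.
Substitute y = x^r sum a_n x^n and match x^{r+n}. The recurrence is
  D(n) a_n + 2 a_{n-1} + 1 a_{n-2} = 0,  where D(n) = (r+n)(r+n-1) + (5/2)(r+n) + (1/2).
  a_n = [-2 a_{n-1} - 1 a_{n-2}] / D(n).
Since the indicial polynomial factors as (r - r_1)(r - r_2), D(n) = (r_1 + n - r_1)(r_1 + n - r_2) = n(n + 1/2).
Evaluating step by step (a_0 = 1):
  n = 1: D(1) = 1(1 + 1/2) = 3/2; numerator = -2(1) = -2; a_1 = (-2)/(3/2) = -4/3
  n = 2: D(2) = 2(2 + 1/2) = 5; numerator = -2(-4/3) - 1(1) = 5/3; a_2 = (5/3)/(5) = 1/3
  n = 3: D(3) = 3(3 + 1/2) = 21/2; numerator = -2(1/3) - 1(-4/3) = 2/3; a_3 = (2/3)/(21/2) = 4/63
  n = 4: D(4) = 4(4 + 1/2) = 18; numerator = -2(4/63) - 1(1/3) = -29/63; a_4 = (-29/63)/(18) = -29/1134
  n = 5: D(5) = 5(5 + 1/2) = 55/2; numerator = -2(-29/1134) - 1(4/63) = -1/81; a_5 = (-1/81)/(55/2) = -2/4455
  n = 6: D(6) = 6(6 + 1/2) = 39; numerator = -2(-2/4455) - 1(-29/1134) = 1651/62370; a_6 = (1651/62370)/(39) = 127/187110

r = -1/2; a_0 = 1; a_1 = -4/3; a_2 = 1/3; a_3 = 4/63; a_4 = -29/1134; a_5 = -2/4455; a_6 = 127/187110


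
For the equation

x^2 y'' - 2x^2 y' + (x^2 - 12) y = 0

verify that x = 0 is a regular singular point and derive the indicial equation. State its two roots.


Divide by x^2 to reach normal form y'' + P_1(x) y' + P_2(x) y = 0 with P_1(x) = -2 and P_2(x) = 1 - 12/x^2.
x = 0 is a singular point because the y-coefficient 1 - 12/x^2 has a pole at x = 0.
It is a regular singular point because x P_1(x) = p(x) = -2x and x^2 P_2(x) = q(x) = x^2 - 12 are polynomials, hence analytic at x = 0.
p(0) = 0,  q(0) = -12.
Indicial equation: r(r-1) + p(0) r + q(0) = 0, i.e. r^2 + (p(0) - 1) r + q(0) = 0, i.e. r^2 - 1 r - 12 = 0.
Discriminant: (-1)^2 - 4(-12) = 49, so r = (1 ± 7)/2.
Solving: r_1 = 4, r_2 = -3.

indicial: r^2 - 1 r - 12 = 0; roots r_1 = 4, r_2 = -3


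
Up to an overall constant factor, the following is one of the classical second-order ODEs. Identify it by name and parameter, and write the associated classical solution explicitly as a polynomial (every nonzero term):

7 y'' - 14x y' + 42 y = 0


All three coefficients share the factor 7; dividing through by 7 gives  y'' - 2x y' + 6 y = 0.
This matches the Hermite equation y'' - 2x y' + 2n y = 0 with 2n = 6, so n = 3; the polynomial solution is H_3(x).
With y = sum_k a_k x^k, matching x^k gives (k+2)(k+1) a_{k+2} = 2(k - n) a_k = 2(k - 3) a_k. The right side vanishes at k = 3, so the series with the parity of 3 terminates at degree 3.
Standard normalization: leading coefficient of H_n is 2^n, so a_3 = 2^3 = 8. Work downward with a_k = (k+1)(k+2) a_{k+2} / (2(k - n)):
  a_1 = (2)(3)(8) / (2(1 - 3)) = 48/(-4) = -12
Hence H_3(x) = 8 x^3 - 12 x.

H_3(x); series = 8 x^3 - 12 x


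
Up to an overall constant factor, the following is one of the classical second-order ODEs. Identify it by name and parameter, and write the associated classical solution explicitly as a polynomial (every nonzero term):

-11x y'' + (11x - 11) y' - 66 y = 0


All three coefficients share the factor -11; dividing through by -11 gives  x y'' + (1 - x) y' + 6 y = 0.
This matches the Laguerre equation x y'' + (1 - x) y' + n y = 0 with n = 6; the polynomial solution is L_6(x).
With y = sum_k a_k x^k, matching x^k gives (k+1)k a_{k+1} + (k+1) a_{k+1} - k a_k + n a_k = 0, i.e. (k+1)^2 a_{k+1} = (k - n) a_k = (k - 6) a_k. The right side vanishes at k = 6, so the series terminates at degree 6.
Standard normalization L_n(0) = 1 gives a_0 = 1. Work upward with a_{k+1} = (k - 6) a_k / (k+1)^2:
  a_1 = (0 - 6)(1) / 1^2 = -6/1 = -6
  a_2 = (1 - 6)(-6) / 2^2 = 30/4 = 15/2
  a_3 = (2 - 6)(15/2) / 3^2 = -30/9 = -10/3
  a_4 = (3 - 6)(-10/3) / 4^2 = 10/16 = 5/8
  a_5 = (4 - 6)(5/8) / 5^2 = (-5/4)/25 = -1/20
  a_6 = (5 - 6)(-1/20) / 6^2 = (1/20)/36 = 1/720
Hence L_6(x) = x^6/720 - x^5/20 + 5 x^4/8 - 10 x^3/3 + 15 x^2/2 - 6 x + 1.

L_6(x); series = x^6/720 - x^5/20 + 5 x^4/8 - 10 x^3/3 + 15 x^2/2 - 6 x + 1


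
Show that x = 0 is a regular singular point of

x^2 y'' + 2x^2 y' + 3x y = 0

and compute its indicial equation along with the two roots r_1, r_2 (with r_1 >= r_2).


Divide by x^2 to reach normal form y'' + P_1(x) y' + P_2(x) y = 0 with P_1(x) = 2 and P_2(x) = 3/x.
x = 0 is a singular point because the y-coefficient 3/x has a pole at x = 0.
It is a regular singular point because x P_1(x) = p(x) = 2x and x^2 P_2(x) = q(x) = 3x are polynomials, hence analytic at x = 0.
p(0) = 0,  q(0) = 0.
Indicial equation: r(r-1) + p(0) r + q(0) = 0, i.e. r^2 + (p(0) - 1) r + q(0) = 0, i.e. r^2 - 1 r = 0.
Discriminant: (-1)^2 - 4(0) = 1, so r = (1 ± 1)/2.
Solving: r_1 = 1, r_2 = 0.

indicial: r^2 - 1 r = 0; roots r_1 = 1, r_2 = 0


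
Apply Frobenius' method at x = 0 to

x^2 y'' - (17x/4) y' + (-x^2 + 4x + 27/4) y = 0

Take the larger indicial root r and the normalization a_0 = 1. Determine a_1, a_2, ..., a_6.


Write in Frobenius form y'' + (p(x)/x) y' + (q(x)/x^2) y = 0:
  p(x) = -17/4,  q(x) = -x^2 + 4x + 27/4.
Indicial equation: r(r-1) + (-17/4) r + (27/4) = 0 -> roots r_1 = 3, r_2 = 9/4.
Take r = r_1 = 3. Let y(x) = x^r sum_{n>=0} a_n x^n with a_0 = 1.
Substitute y = x^r sum a_n x^n and match x^{r+n}. The recurrence is
  D(n) a_n + 4 a_{n-1} - 1 a_{n-2} = 0,  where D(n) = (r+n)(r+n-1) + (-17/4)(r+n) + (27/4).
  a_n = [-4 a_{n-1} + 1 a_{n-2}] / D(n).
Since the indicial polynomial factors as (r - r_1)(r - r_2), D(n) = (r_1 + n - r_1)(r_1 + n - r_2) = n(n + 3/4).
Evaluating step by step (a_0 = 1):
  n = 1: D(1) = 1(1 + 3/4) = 7/4; numerator = -4(1) = -4; a_1 = (-4)/(7/4) = -16/7
  n = 2: D(2) = 2(2 + 3/4) = 11/2; numerator = -4(-16/7) + 1(1) = 71/7; a_2 = (71/7)/(11/2) = 142/77
  n = 3: D(3) = 3(3 + 3/4) = 45/4; numerator = -4(142/77) + 1(-16/7) = -744/77; a_3 = (-744/77)/(45/4) = -992/1155
  n = 4: D(4) = 4(4 + 3/4) = 19; numerator = -4(-992/1155) + 1(142/77) = 6098/1155; a_4 = (6098/1155)/(19) = 6098/21945
  n = 5: D(5) = 5(5 + 3/4) = 115/4; numerator = -4(6098/21945) + 1(-992/1155) = -8648/4389; a_5 = (-8648/4389)/(115/4) = -1504/21945
  n = 6: D(6) = 6(6 + 3/4) = 81/2; numerator = -4(-1504/21945) + 1(6098/21945) = 4038/7315; a_6 = (4038/7315)/(81/2) = 2692/197505

r = 3; a_0 = 1; a_1 = -16/7; a_2 = 142/77; a_3 = -992/1155; a_4 = 6098/21945; a_5 = -1504/21945; a_6 = 2692/197505


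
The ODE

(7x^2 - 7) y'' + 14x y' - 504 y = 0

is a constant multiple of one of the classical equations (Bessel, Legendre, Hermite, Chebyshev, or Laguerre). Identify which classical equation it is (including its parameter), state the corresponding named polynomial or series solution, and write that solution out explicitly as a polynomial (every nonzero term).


All three coefficients share the factor -7; dividing through by -7 gives  (1 - x^2) y'' - 2x y' + 72 y = 0.
This matches the Legendre equation (1 - x^2) y'' - 2x y' + n(n+1) y = 0 (note the -2x y' term) with n(n+1) = 72, so n = 8; the polynomial solution is P_8(x).
With y = sum_k a_k x^k, matching x^k gives (k+2)(k+1) a_{k+2} = [k(k+1) - n(n+1)] a_k = (k - 8)(k + 9) a_k. The right side vanishes at k = 8, so the series with the parity of 8 terminates at degree 8.
Standard normalization (P_n(1) = 1): leading coefficient (2n)!/(2^n (n!)^2) = 20922789888000/(256*1625702400) = 6435/128, so a_8 = 6435/128. Work downward with a_k = (k+1)(k+2) a_{k+2} / ((k - 8)(k + 9)):
  a_6 = (7)(8)(6435/128) / ((6 - 8)(6 + 9)) = (45045/16)/(-30) = -3003/32
  a_4 = (5)(6)(-3003/32) / ((4 - 8)(4 + 9)) = (-45045/16)/(-52) = 3465/64
  a_2 = (3)(4)(3465/64) / ((2 - 8)(2 + 9)) = (10395/16)/(-66) = -315/32
  a_0 = (1)(2)(-315/32) / ((0 - 8)(0 + 9)) = (-315/16)/(-72) = 35/128
Hence P_8(x) = 6435 x^8/128 - 3003 x^6/32 + 3465 x^4/64 - 315 x^2/32 + 35/128.

P_8(x); series = 6435 x^8/128 - 3003 x^6/32 + 3465 x^4/64 - 315 x^2/32 + 35/128


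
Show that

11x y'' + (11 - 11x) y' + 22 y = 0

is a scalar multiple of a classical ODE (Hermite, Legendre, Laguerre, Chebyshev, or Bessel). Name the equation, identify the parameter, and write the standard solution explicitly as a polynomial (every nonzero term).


All three coefficients share the factor 11; dividing through by 11 gives  x y'' + (1 - x) y' + 2 y = 0.
This matches the Laguerre equation x y'' + (1 - x) y' + n y = 0 with n = 2; the polynomial solution is L_2(x).
With y = sum_k a_k x^k, matching x^k gives (k+1)k a_{k+1} + (k+1) a_{k+1} - k a_k + n a_k = 0, i.e. (k+1)^2 a_{k+1} = (k - n) a_k = (k - 2) a_k. The right side vanishes at k = 2, so the series terminates at degree 2.
Standard normalization L_n(0) = 1 gives a_0 = 1. Work upward with a_{k+1} = (k - 2) a_k / (k+1)^2:
  a_1 = (0 - 2)(1) / 1^2 = -2/1 = -2
  a_2 = (1 - 2)(-2) / 2^2 = 2/4 = 1/2
Hence L_2(x) = x^2/2 - 2 x + 1.

L_2(x); series = x^2/2 - 2 x + 1


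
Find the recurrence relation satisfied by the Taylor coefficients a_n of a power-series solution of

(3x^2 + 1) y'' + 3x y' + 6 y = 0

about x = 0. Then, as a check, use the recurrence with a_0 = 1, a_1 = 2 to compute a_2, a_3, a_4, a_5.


Substitute y = sum_n a_n x^n.
(1 + 3 x^2) y'' contributes (n+2)(n+1) a_{n+2} + 3 n(n-1) a_n at x^n.
3 x y'(x) contributes 3 n a_n at x^n.
6 y(x) contributes 6 a_n at x^n.
Matching x^n: (n+2)(n+1) a_{n+2} + (3 n(n-1) + 3 n + 6) a_n = 0.
Thus a_{n+2} = (-3 n(n-1) - 3 n - 6) / ((n+1)(n+2)) * a_n.

Check with a_0 = 1, a_1 = 2 (apply the recurrence for n = 0, 1, 2, 3): a_0 = 1, a_1 = 2, a_2 = -3, a_3 = -3, a_4 = 9/2, a_5 = 99/20.

a_(n+2) = (-3 n(n-1) - 3 n - 6) / ((n+1)(n+2)) * a_n; check: a_0 = 1, a_1 = 2, a_2 = -3, a_3 = -3, a_4 = 9/2, a_5 = 99/20


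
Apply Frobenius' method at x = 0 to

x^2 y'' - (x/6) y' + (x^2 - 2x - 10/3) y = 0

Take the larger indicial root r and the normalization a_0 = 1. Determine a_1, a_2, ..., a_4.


Write in Frobenius form y'' + (p(x)/x) y' + (q(x)/x^2) y = 0:
  p(x) = -1/6,  q(x) = x^2 - 2x - 10/3.
Indicial equation: r(r-1) + (-1/6) r + (-10/3) = 0 -> roots r_1 = 5/2, r_2 = -4/3.
Take r = r_1 = 5/2. Let y(x) = x^r sum_{n>=0} a_n x^n with a_0 = 1.
Substitute y = x^r sum a_n x^n and match x^{r+n}. The recurrence is
  D(n) a_n - 2 a_{n-1} + 1 a_{n-2} = 0,  where D(n) = (r+n)(r+n-1) + (-1/6)(r+n) + (-10/3).
  a_n = [2 a_{n-1} - 1 a_{n-2}] / D(n).
Since the indicial polynomial factors as (r - r_1)(r - r_2), D(n) = (r_1 + n - r_1)(r_1 + n - r_2) = n(n + 23/6).
Evaluating step by step (a_0 = 1):
  n = 1: D(1) = 1(1 + 23/6) = 29/6; numerator = 2(1) = 2; a_1 = (2)/(29/6) = 12/29
  n = 2: D(2) = 2(2 + 23/6) = 35/3; numerator = 2(12/29) - 1(1) = -5/29; a_2 = (-5/29)/(35/3) = -3/203
  n = 3: D(3) = 3(3 + 23/6) = 41/2; numerator = 2(-3/203) - 1(12/29) = -90/203; a_3 = (-90/203)/(41/2) = -180/8323
  n = 4: D(4) = 4(4 + 23/6) = 94/3; numerator = 2(-180/8323) - 1(-3/203) = -237/8323; a_4 = (-237/8323)/(94/3) = -711/782362

r = 5/2; a_0 = 1; a_1 = 12/29; a_2 = -3/203; a_3 = -180/8323; a_4 = -711/782362


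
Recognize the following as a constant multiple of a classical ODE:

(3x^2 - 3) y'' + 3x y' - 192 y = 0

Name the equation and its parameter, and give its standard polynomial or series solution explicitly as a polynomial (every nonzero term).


All three coefficients share the factor -3; dividing through by -3 gives  (1 - x^2) y'' - x y' + 64 y = 0.
This matches the Chebyshev equation (1 - x^2) y'' - x y' + n^2 y = 0 (note the -x y' term, not -2x y') with n^2 = 64, so n = 8; the polynomial solution is T_8(x).
With y = sum_k a_k x^k, matching x^k gives (k+2)(k+1) a_{k+2} = (k^2 - n^2) a_k = (k - 8)(k + 8) a_k. The right side vanishes at k = 8, so the series with the parity of 8 terminates at degree 8.
Standard normalization: leading coefficient of T_n is 2^(n-1), so a_8 = 2^7 = 128. Work downward with a_k = (k+1)(k+2) a_{k+2} / ((k - 8)(k + 8)):
  a_6 = (7)(8)(128) / ((6 - 8)(6 + 8)) = 7168/(-28) = -256
  a_4 = (5)(6)(-256) / ((4 - 8)(4 + 8)) = -7680/(-48) = 160
  a_2 = (3)(4)(160) / ((2 - 8)(2 + 8)) = 1920/(-60) = -32
  a_0 = (1)(2)(-32) / ((0 - 8)(0 + 8)) = -64/(-64) = 1
Hence T_8(x) = 128 x^8 - 256 x^6 + 160 x^4 - 32 x^2 + 1.

T_8(x); series = 128 x^8 - 256 x^6 + 160 x^4 - 32 x^2 + 1


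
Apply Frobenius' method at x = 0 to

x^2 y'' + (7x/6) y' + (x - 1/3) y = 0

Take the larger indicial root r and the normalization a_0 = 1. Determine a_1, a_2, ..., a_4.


Write in Frobenius form y'' + (p(x)/x) y' + (q(x)/x^2) y = 0:
  p(x) = 7/6,  q(x) = x - 1/3.
Indicial equation: r(r-1) + (7/6) r + (-1/3) = 0 -> roots r_1 = 1/2, r_2 = -2/3.
Take r = r_1 = 1/2. Let y(x) = x^r sum_{n>=0} a_n x^n with a_0 = 1.
Substitute y = x^r sum a_n x^n and match x^{r+n}. The recurrence is
  D(n) a_n + 1 a_{n-1} = 0,  where D(n) = (r+n)(r+n-1) + (7/6)(r+n) + (-1/3).
  a_n = -1 / D(n) * a_{n-1}.
Since the indicial polynomial factors as (r - r_1)(r - r_2), D(n) = (r_1 + n - r_1)(r_1 + n - r_2) = n(n + 7/6).
Evaluating step by step (a_0 = 1):
  n = 1: D(1) = 1(1 + 7/6) = 13/6; numerator = -1(1) = -1; a_1 = (-1)/(13/6) = -6/13
  n = 2: D(2) = 2(2 + 7/6) = 19/3; numerator = -1(-6/13) = 6/13; a_2 = (6/13)/(19/3) = 18/247
  n = 3: D(3) = 3(3 + 7/6) = 25/2; numerator = -1(18/247) = -18/247; a_3 = (-18/247)/(25/2) = -36/6175
  n = 4: D(4) = 4(4 + 7/6) = 62/3; numerator = -1(-36/6175) = 36/6175; a_4 = (36/6175)/(62/3) = 54/191425

r = 1/2; a_0 = 1; a_1 = -6/13; a_2 = 18/247; a_3 = -36/6175; a_4 = 54/191425


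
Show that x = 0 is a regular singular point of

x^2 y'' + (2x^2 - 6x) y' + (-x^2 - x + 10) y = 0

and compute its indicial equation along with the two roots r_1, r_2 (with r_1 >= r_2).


Divide by x^2 to reach normal form y'' + P_1(x) y' + P_2(x) y = 0 with P_1(x) = 2 - 6/x and P_2(x) = -1 - 1/x + 10/x^2.
x = 0 is a singular point because the y'-coefficient 2 - 6/x has a pole at x = 0 and the y-coefficient -1 - 1/x + 10/x^2 has a pole at x = 0.
It is a regular singular point because x P_1(x) = p(x) = 2x - 6 and x^2 P_2(x) = q(x) = -x^2 - x + 10 are polynomials, hence analytic at x = 0.
p(0) = -6,  q(0) = 10.
Indicial equation: r(r-1) + p(0) r + q(0) = 0, i.e. r^2 + (p(0) - 1) r + q(0) = 0, i.e. r^2 - 7 r + 10 = 0.
Discriminant: (-7)^2 - 4(10) = 9, so r = (7 ± 3)/2.
Solving: r_1 = 5, r_2 = 2.

indicial: r^2 - 7 r + 10 = 0; roots r_1 = 5, r_2 = 2


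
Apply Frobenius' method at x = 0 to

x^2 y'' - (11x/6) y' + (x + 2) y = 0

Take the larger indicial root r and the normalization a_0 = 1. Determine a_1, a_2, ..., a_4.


Write in Frobenius form y'' + (p(x)/x) y' + (q(x)/x^2) y = 0:
  p(x) = -11/6,  q(x) = x + 2.
Indicial equation: r(r-1) + (-11/6) r + (2) = 0 -> roots r_1 = 3/2, r_2 = 4/3.
Take r = r_1 = 3/2. Let y(x) = x^r sum_{n>=0} a_n x^n with a_0 = 1.
Substitute y = x^r sum a_n x^n and match x^{r+n}. The recurrence is
  D(n) a_n + 1 a_{n-1} = 0,  where D(n) = (r+n)(r+n-1) + (-11/6)(r+n) + (2).
  a_n = -1 / D(n) * a_{n-1}.
Since the indicial polynomial factors as (r - r_1)(r - r_2), D(n) = (r_1 + n - r_1)(r_1 + n - r_2) = n(n + 1/6).
Evaluating step by step (a_0 = 1):
  n = 1: D(1) = 1(1 + 1/6) = 7/6; numerator = -1(1) = -1; a_1 = (-1)/(7/6) = -6/7
  n = 2: D(2) = 2(2 + 1/6) = 13/3; numerator = -1(-6/7) = 6/7; a_2 = (6/7)/(13/3) = 18/91
  n = 3: D(3) = 3(3 + 1/6) = 19/2; numerator = -1(18/91) = -18/91; a_3 = (-18/91)/(19/2) = -36/1729
  n = 4: D(4) = 4(4 + 1/6) = 50/3; numerator = -1(-36/1729) = 36/1729; a_4 = (36/1729)/(50/3) = 54/43225

r = 3/2; a_0 = 1; a_1 = -6/7; a_2 = 18/91; a_3 = -36/1729; a_4 = 54/43225


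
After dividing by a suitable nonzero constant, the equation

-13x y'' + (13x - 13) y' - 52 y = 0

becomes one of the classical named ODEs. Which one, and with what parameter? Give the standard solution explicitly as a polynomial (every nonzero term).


All three coefficients share the factor -13; dividing through by -13 gives  x y'' + (1 - x) y' + 4 y = 0.
This matches the Laguerre equation x y'' + (1 - x) y' + n y = 0 with n = 4; the polynomial solution is L_4(x).
With y = sum_k a_k x^k, matching x^k gives (k+1)k a_{k+1} + (k+1) a_{k+1} - k a_k + n a_k = 0, i.e. (k+1)^2 a_{k+1} = (k - n) a_k = (k - 4) a_k. The right side vanishes at k = 4, so the series terminates at degree 4.
Standard normalization L_n(0) = 1 gives a_0 = 1. Work upward with a_{k+1} = (k - 4) a_k / (k+1)^2:
  a_1 = (0 - 4)(1) / 1^2 = -4/1 = -4
  a_2 = (1 - 4)(-4) / 2^2 = 12/4 = 3
  a_3 = (2 - 4)(3) / 3^2 = -6/9 = -2/3
  a_4 = (3 - 4)(-2/3) / 4^2 = (2/3)/16 = 1/24
Hence L_4(x) = x^4/24 - 2 x^3/3 + 3 x^2 - 4 x + 1.

L_4(x); series = x^4/24 - 2 x^3/3 + 3 x^2 - 4 x + 1


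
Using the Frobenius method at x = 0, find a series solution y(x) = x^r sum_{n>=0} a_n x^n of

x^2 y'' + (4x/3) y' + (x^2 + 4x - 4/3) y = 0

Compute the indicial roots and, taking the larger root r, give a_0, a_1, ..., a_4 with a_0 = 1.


Write in Frobenius form y'' + (p(x)/x) y' + (q(x)/x^2) y = 0:
  p(x) = 4/3,  q(x) = x^2 + 4x - 4/3.
Indicial equation: r(r-1) + (4/3) r + (-4/3) = 0 -> roots r_1 = 1, r_2 = -4/3.
Take r = r_1 = 1. Let y(x) = x^r sum_{n>=0} a_n x^n with a_0 = 1.
Substitute y = x^r sum a_n x^n and match x^{r+n}. The recurrence is
  D(n) a_n + 4 a_{n-1} + 1 a_{n-2} = 0,  where D(n) = (r+n)(r+n-1) + (4/3)(r+n) + (-4/3).
  a_n = [-4 a_{n-1} - 1 a_{n-2}] / D(n).
Since the indicial polynomial factors as (r - r_1)(r - r_2), D(n) = (r_1 + n - r_1)(r_1 + n - r_2) = n(n + 7/3).
Evaluating step by step (a_0 = 1):
  n = 1: D(1) = 1(1 + 7/3) = 10/3; numerator = -4(1) = -4; a_1 = (-4)/(10/3) = -6/5
  n = 2: D(2) = 2(2 + 7/3) = 26/3; numerator = -4(-6/5) - 1(1) = 19/5; a_2 = (19/5)/(26/3) = 57/130
  n = 3: D(3) = 3(3 + 7/3) = 16; numerator = -4(57/130) - 1(-6/5) = -36/65; a_3 = (-36/65)/(16) = -9/260
  n = 4: D(4) = 4(4 + 7/3) = 76/3; numerator = -4(-9/260) - 1(57/130) = -3/10; a_4 = (-3/10)/(76/3) = -9/760

r = 1; a_0 = 1; a_1 = -6/5; a_2 = 57/130; a_3 = -9/260; a_4 = -9/760


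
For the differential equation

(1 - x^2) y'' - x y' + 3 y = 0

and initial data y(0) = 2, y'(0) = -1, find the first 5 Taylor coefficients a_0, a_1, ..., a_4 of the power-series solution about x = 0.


Ansatz: y(x) = sum_{n>=0} a_n x^n, so y'(x) = sum_{n>=1} n a_n x^(n-1) and y''(x) = sum_{n>=2} n(n-1) a_n x^(n-2).
Substitute into P(x) y'' + Q(x) y' + R(x) y = 0 with P(x) = 1 - x^2, Q(x) = -x, R(x) = 3, and match powers of x.
Initial conditions: a_0 = 2, a_1 = -1.
Setting the coefficient of each power of x to zero and solving order by order (substituting the coefficients already found):
  x^0: 2 a_2 + 3 a_0 = 0  ->  2 a_2 = -3 a_0 = -6  ->  a_2 = -3
  x^1: 6 a_3 + 2 a_1 = 0  ->  6 a_3 = -2 a_1 = 2  ->  a_3 = 1/3
  x^2: 12 a_4 - a_2 = 0  ->  12 a_4 = a_2 = -3  ->  a_4 = -1/4
Truncated series: y(x) = 2 - x - 3 x^2 + (1/3) x^3 - (1/4) x^4 + O(x^5).

a_0 = 2; a_1 = -1; a_2 = -3; a_3 = 1/3; a_4 = -1/4


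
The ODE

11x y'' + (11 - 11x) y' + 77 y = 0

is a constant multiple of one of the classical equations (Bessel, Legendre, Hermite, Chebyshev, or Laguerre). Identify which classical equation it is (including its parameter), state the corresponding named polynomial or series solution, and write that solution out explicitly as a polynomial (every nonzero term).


All three coefficients share the factor 11; dividing through by 11 gives  x y'' + (1 - x) y' + 7 y = 0.
This matches the Laguerre equation x y'' + (1 - x) y' + n y = 0 with n = 7; the polynomial solution is L_7(x).
With y = sum_k a_k x^k, matching x^k gives (k+1)k a_{k+1} + (k+1) a_{k+1} - k a_k + n a_k = 0, i.e. (k+1)^2 a_{k+1} = (k - n) a_k = (k - 7) a_k. The right side vanishes at k = 7, so the series terminates at degree 7.
Standard normalization L_n(0) = 1 gives a_0 = 1. Work upward with a_{k+1} = (k - 7) a_k / (k+1)^2:
  a_1 = (0 - 7)(1) / 1^2 = -7/1 = -7
  a_2 = (1 - 7)(-7) / 2^2 = 42/4 = 21/2
  a_3 = (2 - 7)(21/2) / 3^2 = (-105/2)/9 = -35/6
  a_4 = (3 - 7)(-35/6) / 4^2 = (70/3)/16 = 35/24
  a_5 = (4 - 7)(35/24) / 5^2 = (-35/8)/25 = -7/40
  a_6 = (5 - 7)(-7/40) / 6^2 = (7/20)/36 = 7/720
  a_7 = (6 - 7)(7/720) / 7^2 = (-7/720)/49 = -1/5040
Hence L_7(x) = -x^7/5040 + 7 x^6/720 - 7 x^5/40 + 35 x^4/24 - 35 x^3/6 + 21 x^2/2 - 7 x + 1.

L_7(x); series = -x^7/5040 + 7 x^6/720 - 7 x^5/40 + 35 x^4/24 - 35 x^3/6 + 21 x^2/2 - 7 x + 1


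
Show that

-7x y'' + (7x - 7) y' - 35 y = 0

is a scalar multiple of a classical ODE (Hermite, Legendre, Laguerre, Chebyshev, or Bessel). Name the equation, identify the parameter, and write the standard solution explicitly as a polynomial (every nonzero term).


All three coefficients share the factor -7; dividing through by -7 gives  x y'' + (1 - x) y' + 5 y = 0.
This matches the Laguerre equation x y'' + (1 - x) y' + n y = 0 with n = 5; the polynomial solution is L_5(x).
With y = sum_k a_k x^k, matching x^k gives (k+1)k a_{k+1} + (k+1) a_{k+1} - k a_k + n a_k = 0, i.e. (k+1)^2 a_{k+1} = (k - n) a_k = (k - 5) a_k. The right side vanishes at k = 5, so the series terminates at degree 5.
Standard normalization L_n(0) = 1 gives a_0 = 1. Work upward with a_{k+1} = (k - 5) a_k / (k+1)^2:
  a_1 = (0 - 5)(1) / 1^2 = -5/1 = -5
  a_2 = (1 - 5)(-5) / 2^2 = 20/4 = 5
  a_3 = (2 - 5)(5) / 3^2 = -15/9 = -5/3
  a_4 = (3 - 5)(-5/3) / 4^2 = (10/3)/16 = 5/24
  a_5 = (4 - 5)(5/24) / 5^2 = (-5/24)/25 = -1/120
Hence L_5(x) = -x^5/120 + 5 x^4/24 - 5 x^3/3 + 5 x^2 - 5 x + 1.

L_5(x); series = -x^5/120 + 5 x^4/24 - 5 x^3/3 + 5 x^2 - 5 x + 1


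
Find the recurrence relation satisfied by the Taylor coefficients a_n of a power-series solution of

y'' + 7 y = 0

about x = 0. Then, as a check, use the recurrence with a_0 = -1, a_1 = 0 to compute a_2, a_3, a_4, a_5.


Substitute y = sum_n a_n x^n into y'' + (const) y = 0.
y''(x) = sum_{n>=0} (n+2)(n+1) a_{n+2} x^n.
The ODE becomes sum_n [(n+2)(n+1) a_{n+2} + 7 a_n] x^n = 0.
Setting each coefficient to zero gives the recurrence:
  (n+2)(n+1) a_{n+2} + 7 a_n = 0,
  a_{n+2} = -7 / ((n+1)(n+2)) a_n.

Check with a_0 = -1, a_1 = 0 (apply the recurrence for n = 0, 1, 2, 3): a_0 = -1, a_1 = 0, a_2 = 7/2, a_3 = 0, a_4 = -49/24, a_5 = 0.

a_{n+2} = -7/((n+1)(n+2)) * a_n; check: a_0 = -1, a_1 = 0, a_2 = 7/2, a_3 = 0, a_4 = -49/24, a_5 = 0


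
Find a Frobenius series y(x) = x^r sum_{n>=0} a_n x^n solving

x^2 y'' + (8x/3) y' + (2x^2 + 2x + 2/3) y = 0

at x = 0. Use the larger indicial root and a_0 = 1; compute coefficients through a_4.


Write in Frobenius form y'' + (p(x)/x) y' + (q(x)/x^2) y = 0:
  p(x) = 8/3,  q(x) = 2x^2 + 2x + 2/3.
Indicial equation: r(r-1) + (8/3) r + (2/3) = 0 -> roots r_1 = -2/3, r_2 = -1.
Take r = r_1 = -2/3. Let y(x) = x^r sum_{n>=0} a_n x^n with a_0 = 1.
Substitute y = x^r sum a_n x^n and match x^{r+n}. The recurrence is
  D(n) a_n + 2 a_{n-1} + 2 a_{n-2} = 0,  where D(n) = (r+n)(r+n-1) + (8/3)(r+n) + (2/3).
  a_n = [-2 a_{n-1} - 2 a_{n-2}] / D(n).
Since the indicial polynomial factors as (r - r_1)(r - r_2), D(n) = (r_1 + n - r_1)(r_1 + n - r_2) = n(n + 1/3).
Evaluating step by step (a_0 = 1):
  n = 1: D(1) = 1(1 + 1/3) = 4/3; numerator = -2(1) = -2; a_1 = (-2)/(4/3) = -3/2
  n = 2: D(2) = 2(2 + 1/3) = 14/3; numerator = -2(-3/2) - 2(1) = 1; a_2 = (1)/(14/3) = 3/14
  n = 3: D(3) = 3(3 + 1/3) = 10; numerator = -2(3/14) - 2(-3/2) = 18/7; a_3 = (18/7)/(10) = 9/35
  n = 4: D(4) = 4(4 + 1/3) = 52/3; numerator = -2(9/35) - 2(3/14) = -33/35; a_4 = (-33/35)/(52/3) = -99/1820

r = -2/3; a_0 = 1; a_1 = -3/2; a_2 = 3/14; a_3 = 9/35; a_4 = -99/1820


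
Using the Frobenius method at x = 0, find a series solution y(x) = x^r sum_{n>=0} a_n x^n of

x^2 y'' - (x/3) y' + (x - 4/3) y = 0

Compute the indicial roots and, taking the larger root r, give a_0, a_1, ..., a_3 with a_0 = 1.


Write in Frobenius form y'' + (p(x)/x) y' + (q(x)/x^2) y = 0:
  p(x) = -1/3,  q(x) = x - 4/3.
Indicial equation: r(r-1) + (-1/3) r + (-4/3) = 0 -> roots r_1 = 2, r_2 = -2/3.
Take r = r_1 = 2. Let y(x) = x^r sum_{n>=0} a_n x^n with a_0 = 1.
Substitute y = x^r sum a_n x^n and match x^{r+n}. The recurrence is
  D(n) a_n + 1 a_{n-1} = 0,  where D(n) = (r+n)(r+n-1) + (-1/3)(r+n) + (-4/3).
  a_n = -1 / D(n) * a_{n-1}.
Since the indicial polynomial factors as (r - r_1)(r - r_2), D(n) = (r_1 + n - r_1)(r_1 + n - r_2) = n(n + 8/3).
Evaluating step by step (a_0 = 1):
  n = 1: D(1) = 1(1 + 8/3) = 11/3; numerator = -1(1) = -1; a_1 = (-1)/(11/3) = -3/11
  n = 2: D(2) = 2(2 + 8/3) = 28/3; numerator = -1(-3/11) = 3/11; a_2 = (3/11)/(28/3) = 9/308
  n = 3: D(3) = 3(3 + 8/3) = 17; numerator = -1(9/308) = -9/308; a_3 = (-9/308)/(17) = -9/5236

r = 2; a_0 = 1; a_1 = -3/11; a_2 = 9/308; a_3 = -9/5236


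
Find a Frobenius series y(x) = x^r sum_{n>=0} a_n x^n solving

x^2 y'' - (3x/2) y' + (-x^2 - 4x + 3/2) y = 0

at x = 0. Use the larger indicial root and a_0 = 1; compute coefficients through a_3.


Write in Frobenius form y'' + (p(x)/x) y' + (q(x)/x^2) y = 0:
  p(x) = -3/2,  q(x) = -x^2 - 4x + 3/2.
Indicial equation: r(r-1) + (-3/2) r + (3/2) = 0 -> roots r_1 = 3/2, r_2 = 1.
Take r = r_1 = 3/2. Let y(x) = x^r sum_{n>=0} a_n x^n with a_0 = 1.
Substitute y = x^r sum a_n x^n and match x^{r+n}. The recurrence is
  D(n) a_n - 4 a_{n-1} - 1 a_{n-2} = 0,  where D(n) = (r+n)(r+n-1) + (-3/2)(r+n) + (3/2).
  a_n = [4 a_{n-1} + 1 a_{n-2}] / D(n).
Since the indicial polynomial factors as (r - r_1)(r - r_2), D(n) = (r_1 + n - r_1)(r_1 + n - r_2) = n(n + 1/2).
Evaluating step by step (a_0 = 1):
  n = 1: D(1) = 1(1 + 1/2) = 3/2; numerator = 4(1) = 4; a_1 = (4)/(3/2) = 8/3
  n = 2: D(2) = 2(2 + 1/2) = 5; numerator = 4(8/3) + 1(1) = 35/3; a_2 = (35/3)/(5) = 7/3
  n = 3: D(3) = 3(3 + 1/2) = 21/2; numerator = 4(7/3) + 1(8/3) = 12; a_3 = (12)/(21/2) = 8/7

r = 3/2; a_0 = 1; a_1 = 8/3; a_2 = 7/3; a_3 = 8/7


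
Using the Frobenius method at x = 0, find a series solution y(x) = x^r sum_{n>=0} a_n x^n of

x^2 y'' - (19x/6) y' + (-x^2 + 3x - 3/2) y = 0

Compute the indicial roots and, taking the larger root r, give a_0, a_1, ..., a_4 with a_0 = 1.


Write in Frobenius form y'' + (p(x)/x) y' + (q(x)/x^2) y = 0:
  p(x) = -19/6,  q(x) = -x^2 + 3x - 3/2.
Indicial equation: r(r-1) + (-19/6) r + (-3/2) = 0 -> roots r_1 = 9/2, r_2 = -1/3.
Take r = r_1 = 9/2. Let y(x) = x^r sum_{n>=0} a_n x^n with a_0 = 1.
Substitute y = x^r sum a_n x^n and match x^{r+n}. The recurrence is
  D(n) a_n + 3 a_{n-1} - 1 a_{n-2} = 0,  where D(n) = (r+n)(r+n-1) + (-19/6)(r+n) + (-3/2).
  a_n = [-3 a_{n-1} + 1 a_{n-2}] / D(n).
Since the indicial polynomial factors as (r - r_1)(r - r_2), D(n) = (r_1 + n - r_1)(r_1 + n - r_2) = n(n + 29/6).
Evaluating step by step (a_0 = 1):
  n = 1: D(1) = 1(1 + 29/6) = 35/6; numerator = -3(1) = -3; a_1 = (-3)/(35/6) = -18/35
  n = 2: D(2) = 2(2 + 29/6) = 41/3; numerator = -3(-18/35) + 1(1) = 89/35; a_2 = (89/35)/(41/3) = 267/1435
  n = 3: D(3) = 3(3 + 29/6) = 47/2; numerator = -3(267/1435) + 1(-18/35) = -1539/1435; a_3 = (-1539/1435)/(47/2) = -3078/67445
  n = 4: D(4) = 4(4 + 29/6) = 106/3; numerator = -3(-3078/67445) + 1(267/1435) = 21783/67445; a_4 = (21783/67445)/(106/3) = 1233/134890

r = 9/2; a_0 = 1; a_1 = -18/35; a_2 = 267/1435; a_3 = -3078/67445; a_4 = 1233/134890


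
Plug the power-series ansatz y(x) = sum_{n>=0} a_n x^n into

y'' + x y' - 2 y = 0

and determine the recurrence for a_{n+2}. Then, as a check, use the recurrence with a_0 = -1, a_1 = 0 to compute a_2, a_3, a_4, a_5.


Substitute y = sum_n a_n x^n.
y''(x) has coefficient (n+2)(n+1) a_{n+2} at x^n;
x y'(x) has coefficient n a_n at x^n (shift);
-2 y(x) has coefficient -2 a_n at x^n.
Matching x^n: (n+2)(n+1) a_{n+2} + (n - 2) a_n = 0.
Thus a_{n+2} = (-n + 2) / ((n+1)(n+2)) * a_n.

Check with a_0 = -1, a_1 = 0 (apply the recurrence for n = 0, 1, 2, 3): a_0 = -1, a_1 = 0, a_2 = -1, a_3 = 0, a_4 = 0, a_5 = 0.

a_(n+2) = (-n + 2) / ((n+1)(n+2)) * a_n; check: a_0 = -1, a_1 = 0, a_2 = -1, a_3 = 0, a_4 = 0, a_5 = 0


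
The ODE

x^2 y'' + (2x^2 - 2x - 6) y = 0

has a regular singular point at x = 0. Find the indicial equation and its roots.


Divide by x^2 to reach normal form y'' + P_1(x) y' + P_2(x) y = 0 with P_1(x) = 0 and P_2(x) = 2 - 2/x - 6/x^2.
x = 0 is a singular point because the y-coefficient 2 - 2/x - 6/x^2 has a pole at x = 0.
It is a regular singular point because x P_1(x) = p(x) = 0 and x^2 P_2(x) = q(x) = 2x^2 - 2x - 6 are polynomials, hence analytic at x = 0.
p(0) = 0,  q(0) = -6.
Indicial equation: r(r-1) + p(0) r + q(0) = 0, i.e. r^2 + (p(0) - 1) r + q(0) = 0, i.e. r^2 - 1 r - 6 = 0.
Discriminant: (-1)^2 - 4(-6) = 25, so r = (1 ± 5)/2.
Solving: r_1 = 3, r_2 = -2.

indicial: r^2 - 1 r - 6 = 0; roots r_1 = 3, r_2 = -2


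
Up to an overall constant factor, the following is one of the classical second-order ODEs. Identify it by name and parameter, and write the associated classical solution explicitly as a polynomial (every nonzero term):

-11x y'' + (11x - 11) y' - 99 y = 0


All three coefficients share the factor -11; dividing through by -11 gives  x y'' + (1 - x) y' + 9 y = 0.
This matches the Laguerre equation x y'' + (1 - x) y' + n y = 0 with n = 9; the polynomial solution is L_9(x).
With y = sum_k a_k x^k, matching x^k gives (k+1)k a_{k+1} + (k+1) a_{k+1} - k a_k + n a_k = 0, i.e. (k+1)^2 a_{k+1} = (k - n) a_k = (k - 9) a_k. The right side vanishes at k = 9, so the series terminates at degree 9.
Standard normalization L_n(0) = 1 gives a_0 = 1. Work upward with a_{k+1} = (k - 9) a_k / (k+1)^2:
  a_1 = (0 - 9)(1) / 1^2 = -9/1 = -9
  a_2 = (1 - 9)(-9) / 2^2 = 72/4 = 18
  a_3 = (2 - 9)(18) / 3^2 = -126/9 = -14
  a_4 = (3 - 9)(-14) / 4^2 = 84/16 = 21/4
  a_5 = (4 - 9)(21/4) / 5^2 = (-105/4)/25 = -21/20
  a_6 = (5 - 9)(-21/20) / 6^2 = (21/5)/36 = 7/60
  a_7 = (6 - 9)(7/60) / 7^2 = (-7/20)/49 = -1/140
  a_8 = (7 - 9)(-1/140) / 8^2 = (1/70)/64 = 1/4480
  a_9 = (8 - 9)(1/4480) / 9^2 = (-1/4480)/81 = -1/362880
Hence L_9(x) = -x^9/362880 + x^8/4480 - x^7/140 + 7 x^6/60 - 21 x^5/20 + 21 x^4/4 - 14 x^3 + 18 x^2 - 9 x + 1.

L_9(x); series = -x^9/362880 + x^8/4480 - x^7/140 + 7 x^6/60 - 21 x^5/20 + 21 x^4/4 - 14 x^3 + 18 x^2 - 9 x + 1


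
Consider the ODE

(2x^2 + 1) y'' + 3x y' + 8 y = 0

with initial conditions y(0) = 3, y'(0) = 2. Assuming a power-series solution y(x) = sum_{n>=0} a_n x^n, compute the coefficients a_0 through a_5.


Ansatz: y(x) = sum_{n>=0} a_n x^n, so y'(x) = sum_{n>=1} n a_n x^(n-1) and y''(x) = sum_{n>=2} n(n-1) a_n x^(n-2).
Substitute into P(x) y'' + Q(x) y' + R(x) y = 0 with P(x) = 2x^2 + 1, Q(x) = 3x, R(x) = 8, and match powers of x.
Initial conditions: a_0 = 3, a_1 = 2.
Setting the coefficient of each power of x to zero and solving order by order (substituting the coefficients already found):
  x^0: 2 a_2 + 8 a_0 = 0  ->  2 a_2 = -8 a_0 = -24  ->  a_2 = -12
  x^1: 6 a_3 + 11 a_1 = 0  ->  6 a_3 = -11 a_1 = -22  ->  a_3 = -11/3
  x^2: 12 a_4 + 18 a_2 = 0  ->  12 a_4 = -18 a_2 = 216  ->  a_4 = 18
  x^3: 20 a_5 + 29 a_3 = 0  ->  20 a_5 = -29 a_3 = 319/3  ->  a_5 = 319/60
Truncated series: y(x) = 3 + 2 x - 12 x^2 - (11/3) x^3 + 18 x^4 + (319/60) x^5 + O(x^6).

a_0 = 3; a_1 = 2; a_2 = -12; a_3 = -11/3; a_4 = 18; a_5 = 319/60


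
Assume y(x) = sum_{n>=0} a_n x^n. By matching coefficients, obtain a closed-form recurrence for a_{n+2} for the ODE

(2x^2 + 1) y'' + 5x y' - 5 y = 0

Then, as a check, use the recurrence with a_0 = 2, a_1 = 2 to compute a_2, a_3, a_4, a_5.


Substitute y = sum_n a_n x^n.
(1 + 2 x^2) y'' contributes (n+2)(n+1) a_{n+2} + 2 n(n-1) a_n at x^n.
5 x y'(x) contributes 5 n a_n at x^n.
-5 y(x) contributes -5 a_n at x^n.
Matching x^n: (n+2)(n+1) a_{n+2} + (2 n(n-1) + 5 n - 5) a_n = 0.
Thus a_{n+2} = (-2 n(n-1) - 5 n + 5) / ((n+1)(n+2)) * a_n.

Check with a_0 = 2, a_1 = 2 (apply the recurrence for n = 0, 1, 2, 3): a_0 = 2, a_1 = 2, a_2 = 5, a_3 = 0, a_4 = -15/4, a_5 = 0.

a_(n+2) = (-2 n(n-1) - 5 n + 5) / ((n+1)(n+2)) * a_n; check: a_0 = 2, a_1 = 2, a_2 = 5, a_3 = 0, a_4 = -15/4, a_5 = 0


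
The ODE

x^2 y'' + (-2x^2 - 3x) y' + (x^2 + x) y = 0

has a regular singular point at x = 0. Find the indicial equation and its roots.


Divide by x^2 to reach normal form y'' + P_1(x) y' + P_2(x) y = 0 with P_1(x) = -2 - 3/x and P_2(x) = 1 + 1/x.
x = 0 is a singular point because the y'-coefficient -2 - 3/x has a pole at x = 0 and the y-coefficient 1 + 1/x has a pole at x = 0.
It is a regular singular point because x P_1(x) = p(x) = -2x - 3 and x^2 P_2(x) = q(x) = x^2 + x are polynomials, hence analytic at x = 0.
p(0) = -3,  q(0) = 0.
Indicial equation: r(r-1) + p(0) r + q(0) = 0, i.e. r^2 + (p(0) - 1) r + q(0) = 0, i.e. r^2 - 4 r = 0.
Discriminant: (-4)^2 - 4(0) = 16, so r = (4 ± 4)/2.
Solving: r_1 = 4, r_2 = 0.

indicial: r^2 - 4 r = 0; roots r_1 = 4, r_2 = 0


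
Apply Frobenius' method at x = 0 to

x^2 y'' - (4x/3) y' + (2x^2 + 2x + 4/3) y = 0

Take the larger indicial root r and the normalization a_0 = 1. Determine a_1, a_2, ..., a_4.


Write in Frobenius form y'' + (p(x)/x) y' + (q(x)/x^2) y = 0:
  p(x) = -4/3,  q(x) = 2x^2 + 2x + 4/3.
Indicial equation: r(r-1) + (-4/3) r + (4/3) = 0 -> roots r_1 = 4/3, r_2 = 1.
Take r = r_1 = 4/3. Let y(x) = x^r sum_{n>=0} a_n x^n with a_0 = 1.
Substitute y = x^r sum a_n x^n and match x^{r+n}. The recurrence is
  D(n) a_n + 2 a_{n-1} + 2 a_{n-2} = 0,  where D(n) = (r+n)(r+n-1) + (-4/3)(r+n) + (4/3).
  a_n = [-2 a_{n-1} - 2 a_{n-2}] / D(n).
Since the indicial polynomial factors as (r - r_1)(r - r_2), D(n) = (r_1 + n - r_1)(r_1 + n - r_2) = n(n + 1/3).
Evaluating step by step (a_0 = 1):
  n = 1: D(1) = 1(1 + 1/3) = 4/3; numerator = -2(1) = -2; a_1 = (-2)/(4/3) = -3/2
  n = 2: D(2) = 2(2 + 1/3) = 14/3; numerator = -2(-3/2) - 2(1) = 1; a_2 = (1)/(14/3) = 3/14
  n = 3: D(3) = 3(3 + 1/3) = 10; numerator = -2(3/14) - 2(-3/2) = 18/7; a_3 = (18/7)/(10) = 9/35
  n = 4: D(4) = 4(4 + 1/3) = 52/3; numerator = -2(9/35) - 2(3/14) = -33/35; a_4 = (-33/35)/(52/3) = -99/1820

r = 4/3; a_0 = 1; a_1 = -3/2; a_2 = 3/14; a_3 = 9/35; a_4 = -99/1820
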